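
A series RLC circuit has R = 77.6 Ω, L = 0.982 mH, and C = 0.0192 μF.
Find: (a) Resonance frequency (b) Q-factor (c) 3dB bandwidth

Step 1 — Resonance: ω₀ = 1/√(LC) = 1/√(0.000982·1.92e-08) = 2.303e+05 rad/s.
Step 2 — f₀ = ω₀/(2π) = 3.665e+04 Hz.
Step 3 — Series Q: Q = ω₀L/R = 2.303e+05·0.000982/77.6 = 2.914.
Step 4 — Bandwidth: Δω = ω₀/Q = 7.902e+04 rad/s; BW = Δω/(2π) = 1.258e+04 Hz.

(a) f₀ = 3.665e+04 Hz  (b) Q = 2.914  (c) BW = 1.258e+04 Hz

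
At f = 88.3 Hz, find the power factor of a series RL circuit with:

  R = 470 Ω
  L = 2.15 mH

Step 1 — Angular frequency: ω = 2π·f = 2π·88.3 = 554.8 rad/s.
Step 2 — Component impedances:
  R: Z = R = 470 Ω
  L: Z = jωL = j·554.8·0.00215 = 0 + j1.193 Ω
Step 3 — Series combination: Z_total = R + L = 470 + j1.193 Ω = 470∠0.1° Ω.
Step 4 — Power factor: PF = cos(φ) = Re(Z)/|Z| = 470/470 = 1.
Step 5 — Type: Im(Z) = 1.193 ⇒ lagging (phase φ = 0.1°).

PF = 1 (lagging, φ = 0.1°)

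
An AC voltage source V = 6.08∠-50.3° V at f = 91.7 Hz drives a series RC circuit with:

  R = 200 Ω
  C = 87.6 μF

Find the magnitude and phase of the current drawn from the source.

Step 1 — Angular frequency: ω = 2π·f = 2π·91.7 = 576.2 rad/s.
Step 2 — Component impedances:
  R: Z = R = 200 Ω
  C: Z = 1/(jωC) = -j/(ω·C) = 0 - j19.81 Ω
Step 3 — Series combination: Z_total = R + C = 200 - j19.81 Ω = 201∠-5.7° Ω.
Step 4 — Source phasor: V = 6.08∠-50.3° V = 3.884 - j4.678 V.
Step 5 — Ohm's law: I = V / Z_total = (3.884 - j4.678) / (200 - j19.81) = 0.02152 - j0.02126 A.
Step 6 — Convert to polar: |I| = 0.03025 A, ∠I = -44.6°.

I = 0.03025∠-44.6° A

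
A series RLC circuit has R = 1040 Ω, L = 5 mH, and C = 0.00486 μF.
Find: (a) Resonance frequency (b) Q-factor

Step 1 — Resonance condition Im(Z)=0 gives ω₀ = 1/√(LC).
Step 2 — ω₀ = 1/√(0.005·4.86e-09) = 2.029e+05 rad/s.
Step 3 — f₀ = ω₀/(2π) = 3.229e+04 Hz.
Step 4 — Series Q: Q = ω₀L/R = 2.029e+05·0.005/1040 = 0.9753.

(a) f₀ = 3.229e+04 Hz  (b) Q = 0.9753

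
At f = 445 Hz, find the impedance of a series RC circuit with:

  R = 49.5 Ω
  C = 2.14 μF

Step 1 — Angular frequency: ω = 2π·f = 2π·445 = 2796 rad/s.
Step 2 — Component impedances:
  R: Z = R = 49.5 Ω
  C: Z = 1/(jωC) = -j/(ω·C) = 0 - j167.1 Ω
Step 3 — Series combination: Z_total = R + C = 49.5 - j167.1 Ω = 174.3∠-73.5° Ω.

Z = 49.5 - j167.1 Ω = 174.3∠-73.5° Ω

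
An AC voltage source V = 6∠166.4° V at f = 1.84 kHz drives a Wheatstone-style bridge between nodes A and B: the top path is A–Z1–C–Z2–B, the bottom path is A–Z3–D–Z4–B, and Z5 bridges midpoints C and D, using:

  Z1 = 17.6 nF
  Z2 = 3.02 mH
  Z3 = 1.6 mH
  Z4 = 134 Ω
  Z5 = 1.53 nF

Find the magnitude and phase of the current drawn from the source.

Step 1 — Angular frequency: ω = 2π·f = 2π·1840 = 1.156e+04 rad/s.
Step 2 — Component impedances:
  Z1: Z = 1/(jωC) = -j/(ω·C) = 0 - j4915 Ω
  Z2: Z = jωL = j·1.156e+04·0.00302 = 0 + j34.91 Ω
  Z3: Z = jωL = j·1.156e+04·0.0016 = 0 + j18.5 Ω
  Z4: Z = R = 134 Ω
  Z5: Z = 1/(jωC) = -j/(ω·C) = 0 - j5.653e+04 Ω
Step 3 — Bridge requires nodal analysis (the Z5 bridge couples midpoints C and D, so the two paths cannot be reduced to a simple series/parallel combination). Setting node B to ground and injecting 1 A at node A, the 3-node admittance system at A, C, D solves to V_A = Z_AB = 134.9 + j14.52 Ω = 135.7∠6.1° Ω.
Step 4 — Source phasor: V = 6∠166.4° V = -5.832 + j1.411 V.
Step 5 — Ohm's law: I = V / Z_total = (-5.832 + j1.411) / (134.9 + j14.52) = -0.04162 + j0.01494 A.
Step 6 — Convert to polar: |I| = 0.04422 A, ∠I = 160.3°.

I = 0.04422∠160.3° A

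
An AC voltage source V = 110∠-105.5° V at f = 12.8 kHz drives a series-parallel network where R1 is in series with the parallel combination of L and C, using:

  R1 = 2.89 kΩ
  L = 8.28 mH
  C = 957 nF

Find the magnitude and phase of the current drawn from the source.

Step 1 — Angular frequency: ω = 2π·f = 2π·1.28e+04 = 8.042e+04 rad/s.
Step 2 — Component impedances:
  R1: Z = R = 2890 Ω
  L: Z = jωL = j·8.042e+04·0.00828 = 0 + j665.9 Ω
  C: Z = 1/(jωC) = -j/(ω·C) = 0 - j12.99 Ω
Step 3 — Parallel branch: L || C = 1/(1/L + 1/C) = 0 - j13.25 Ω.
Step 4 — Series with R1: Z_total = R1 + (L || C) = 2890 - j13.25 Ω = 2890∠-0.3° Ω.
Step 5 — Source phasor: V = 110∠-105.5° V = -29.4 - j106 V.
Step 6 — Ohm's law: I = V / Z_total = (-29.4 - j106) / (2890 - j13.25) = -0.01 - j0.03672 A.
Step 7 — Convert to polar: |I| = 0.03806 A, ∠I = -105.2°.

I = 0.03806∠-105.2° A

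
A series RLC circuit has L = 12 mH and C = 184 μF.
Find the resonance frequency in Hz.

Step 1 — Resonance condition Im(Z)=0 gives ω₀ = 1/√(LC).
Step 2 — ω₀ = 1/√(0.012·0.000184) = 673 rad/s.
Step 3 — f₀ = ω₀/(2π) = 107.1 Hz.

f₀ = 107.1 Hz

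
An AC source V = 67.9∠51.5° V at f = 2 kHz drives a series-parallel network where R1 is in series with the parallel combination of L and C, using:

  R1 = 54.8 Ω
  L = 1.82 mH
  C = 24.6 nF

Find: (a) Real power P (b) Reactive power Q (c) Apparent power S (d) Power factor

Step 1 — Angular frequency: ω = 2π·f = 2π·2000 = 1.257e+04 rad/s.
Step 2 — Component impedances:
  R1: Z = R = 54.8 Ω
  L: Z = jωL = j·1.257e+04·0.00182 = 0 + j22.87 Ω
  C: Z = 1/(jωC) = -j/(ω·C) = 0 - j3235 Ω
Step 3 — Parallel branch: L || C = 1/(1/L + 1/C) = 0 + j23.03 Ω.
Step 4 — Series with R1: Z_total = R1 + (L || C) = 54.8 + j23.03 Ω = 59.44∠22.8° Ω.
Step 5 — Source phasor: V = 67.9∠51.5° V = 42.27 + j53.14 V.
Step 6 — Current: I = V / Z = 1.002 + j0.5486 A = 1.142∠28.7° A.
Step 7 — Complex power: S = V·I* = 71.5 + j30.05 VA.
Step 8 — Real power: P = Re(S) = 71.5 W.
Step 9 — Reactive power: Q = Im(S) = 30.05 VAR.
Step 10 — Apparent power: |S| = 77.56 VA.
Step 11 — Power factor: PF = P/|S| = 0.9219 (lagging).

(a) P = 71.5 W  (b) Q = 30.05 VAR  (c) S = 77.56 VA  (d) PF = 0.9219 (lagging)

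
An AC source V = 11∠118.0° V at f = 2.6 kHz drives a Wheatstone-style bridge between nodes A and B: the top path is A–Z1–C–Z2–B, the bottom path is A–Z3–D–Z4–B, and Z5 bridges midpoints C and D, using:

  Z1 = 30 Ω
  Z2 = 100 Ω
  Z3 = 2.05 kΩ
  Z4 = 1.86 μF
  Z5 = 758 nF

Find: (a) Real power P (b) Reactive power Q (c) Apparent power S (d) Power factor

Step 1 — Angular frequency: ω = 2π·f = 2π·2600 = 1.634e+04 rad/s.
Step 2 — Component impedances:
  Z1: Z = R = 30 Ω
  Z2: Z = R = 100 Ω
  Z3: Z = R = 2050 Ω
  Z4: Z = 1/(jωC) = -j/(ω·C) = 0 - j32.91 Ω
  Z5: Z = 1/(jωC) = -j/(ω·C) = 0 - j80.76 Ω
Step 3 — Bridge requires nodal analysis (the Z5 bridge couples midpoints C and D, so the two paths cannot be reduced to a simple series/parallel combination). Setting node B to ground and injecting 1 A at node A, the 3-node admittance system at A, C, D solves to V_A = Z_AB = 84.58 - j47.29 Ω = 96.9∠-29.2° Ω.
Step 4 — Source phasor: V = 11∠118.0° V = -5.164 + j9.712 V.
Step 5 — Current: I = V / Z = -0.09543 + j0.06147 A = 0.1135∠147.2° A.
Step 6 — Complex power: S = V·I* = 1.09 - j0.6094 VA.
Step 7 — Real power: P = Re(S) = 1.09 W.
Step 8 — Reactive power: Q = Im(S) = -0.6094 VAR.
Step 9 — Apparent power: |S| = 1.249 VA.
Step 10 — Power factor: PF = P/|S| = 0.8728 (leading).

(a) P = 1.09 W  (b) Q = -0.6094 VAR  (c) S = 1.249 VA  (d) PF = 0.8728 (leading)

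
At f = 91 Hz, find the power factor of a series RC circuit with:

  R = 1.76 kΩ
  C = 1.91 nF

Step 1 — Angular frequency: ω = 2π·f = 2π·91 = 571.8 rad/s.
Step 2 — Component impedances:
  R: Z = R = 1760 Ω
  C: Z = 1/(jωC) = -j/(ω·C) = 0 - j9.157e+05 Ω
Step 3 — Series combination: Z_total = R + C = 1760 - j9.157e+05 Ω = 9.157e+05∠-89.9° Ω.
Step 4 — Power factor: PF = cos(φ) = Re(Z)/|Z| = 1760/9.157e+05 = 0.001922.
Step 5 — Type: Im(Z) = -9.157e+05 ⇒ leading (phase φ = -89.9°).

PF = 0.001922 (leading, φ = -89.9°)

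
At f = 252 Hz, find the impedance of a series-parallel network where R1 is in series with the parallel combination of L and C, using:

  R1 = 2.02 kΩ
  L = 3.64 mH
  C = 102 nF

Step 1 — Angular frequency: ω = 2π·f = 2π·252 = 1583 rad/s.
Step 2 — Component impedances:
  R1: Z = R = 2020 Ω
  L: Z = jωL = j·1583·0.00364 = 0 + j5.763 Ω
  C: Z = 1/(jωC) = -j/(ω·C) = 0 - j6192 Ω
Step 3 — Parallel branch: L || C = 1/(1/L + 1/C) = 0 + j5.769 Ω.
Step 4 — Series with R1: Z_total = R1 + (L || C) = 2020 + j5.769 Ω = 2020∠0.2° Ω.

Z = 2020 + j5.769 Ω = 2020∠0.2° Ω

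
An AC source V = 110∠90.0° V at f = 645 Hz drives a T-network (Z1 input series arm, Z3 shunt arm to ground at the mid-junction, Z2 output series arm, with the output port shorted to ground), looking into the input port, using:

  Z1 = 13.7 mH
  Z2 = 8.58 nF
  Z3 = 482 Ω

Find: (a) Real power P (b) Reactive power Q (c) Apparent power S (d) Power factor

Step 1 — Angular frequency: ω = 2π·f = 2π·645 = 4053 rad/s.
Step 2 — Component impedances:
  Z1: Z = jωL = j·4053·0.0137 = 0 + j55.52 Ω
  Z2: Z = 1/(jωC) = -j/(ω·C) = 0 - j2.876e+04 Ω
  Z3: Z = R = 482 Ω
Step 3 — With the output port shorted to ground, the output series arm Z2 runs from the junction to ground; the shunt arm Z3 also runs from the junction to ground. They appear in parallel: Z3 || Z2 = 481.9 - j8.076 Ω.
Step 4 — Series with input arm Z1: Z_in = Z1 + (Z3 || Z2) = 481.9 + j47.45 Ω = 484.2∠5.6° Ω.
Step 5 — Source phasor: V = 110∠90.0° V = 0 + j110 V.
Step 6 — Current: I = V / Z = 0.02226 + j0.2261 A = 0.2272∠84.4° A.
Step 7 — Complex power: S = V·I* = 24.87 + j2.449 VA.
Step 8 — Real power: P = Re(S) = 24.87 W.
Step 9 — Reactive power: Q = Im(S) = 2.449 VAR.
Step 10 — Apparent power: |S| = 24.99 VA.
Step 11 — Power factor: PF = P/|S| = 0.9952 (lagging).

(a) P = 24.87 W  (b) Q = 2.449 VAR  (c) S = 24.99 VA  (d) PF = 0.9952 (lagging)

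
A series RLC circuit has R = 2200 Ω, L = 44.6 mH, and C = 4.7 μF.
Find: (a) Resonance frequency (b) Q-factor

Step 1 — Resonance condition Im(Z)=0 gives ω₀ = 1/√(LC).
Step 2 — ω₀ = 1/√(0.0446·4.7e-06) = 2184 rad/s.
Step 3 — f₀ = ω₀/(2π) = 347.6 Hz.
Step 4 — Series Q: Q = ω₀L/R = 2184·0.0446/2200 = 0.04428.

(a) f₀ = 347.6 Hz  (b) Q = 0.04428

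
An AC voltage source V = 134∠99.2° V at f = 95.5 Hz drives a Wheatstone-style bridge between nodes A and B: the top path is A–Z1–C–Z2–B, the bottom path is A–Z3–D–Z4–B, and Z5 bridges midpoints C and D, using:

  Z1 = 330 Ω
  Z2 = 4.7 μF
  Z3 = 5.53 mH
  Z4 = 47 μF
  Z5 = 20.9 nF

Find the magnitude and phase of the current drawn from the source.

Step 1 — Angular frequency: ω = 2π·f = 2π·95.5 = 600 rad/s.
Step 2 — Component impedances:
  Z1: Z = R = 330 Ω
  Z2: Z = 1/(jωC) = -j/(ω·C) = 0 - j354.6 Ω
  Z3: Z = jωL = j·600·0.00553 = 0 + j3.318 Ω
  Z4: Z = 1/(jωC) = -j/(ω·C) = 0 - j35.46 Ω
  Z5: Z = 1/(jωC) = -j/(ω·C) = 0 - j7.974e+04 Ω
Step 3 — Bridge requires nodal analysis (the Z5 bridge couples midpoints C and D, so the two paths cannot be reduced to a simple series/parallel combination). Setting node B to ground and injecting 1 A at node A, the 3-node admittance system at A, C, D solves to V_A = Z_AB = 1.312 - j30.59 Ω = 30.62∠-87.5° Ω.
Step 4 — Source phasor: V = 134∠99.2° V = -21.42 + j132.3 V.
Step 5 — Ohm's law: I = V / Z_total = (-21.42 + j132.3) / (1.312 - j30.59) = -4.346 - j0.5139 A.
Step 6 — Convert to polar: |I| = 4.376 A, ∠I = -173.3°.

I = 4.376∠-173.3° A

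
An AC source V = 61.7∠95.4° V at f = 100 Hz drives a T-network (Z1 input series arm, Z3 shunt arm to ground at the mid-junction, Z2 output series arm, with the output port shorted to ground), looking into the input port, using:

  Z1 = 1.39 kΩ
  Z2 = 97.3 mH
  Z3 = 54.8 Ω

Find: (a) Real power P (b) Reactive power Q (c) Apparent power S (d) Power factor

Step 1 — Angular frequency: ω = 2π·f = 2π·100 = 628.3 rad/s.
Step 2 — Component impedances:
  Z1: Z = R = 1390 Ω
  Z2: Z = jωL = j·628.3·0.0973 = 0 + j61.14 Ω
  Z3: Z = R = 54.8 Ω
Step 3 — With the output port shorted to ground, the output series arm Z2 runs from the junction to ground; the shunt arm Z3 also runs from the junction to ground. They appear in parallel: Z3 || Z2 = 30.39 + j27.24 Ω.
Step 4 — Series with input arm Z1: Z_in = Z1 + (Z3 || Z2) = 1420 + j27.24 Ω = 1421∠1.1° Ω.
Step 5 — Source phasor: V = 61.7∠95.4° V = -5.806 + j61.43 V.
Step 6 — Current: I = V / Z = -0.003257 + j0.04331 A = 0.04343∠94.3° A.
Step 7 — Complex power: S = V·I* = 2.679 + j0.05138 VA.
Step 8 — Real power: P = Re(S) = 2.679 W.
Step 9 — Reactive power: Q = Im(S) = 0.05138 VAR.
Step 10 — Apparent power: |S| = 2.68 VA.
Step 11 — Power factor: PF = P/|S| = 0.9998 (lagging).

(a) P = 2.679 W  (b) Q = 0.05138 VAR  (c) S = 2.68 VA  (d) PF = 0.9998 (lagging)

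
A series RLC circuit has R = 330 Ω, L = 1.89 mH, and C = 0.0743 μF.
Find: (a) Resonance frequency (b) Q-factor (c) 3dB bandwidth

Step 1 — Resonance: ω₀ = 1/√(LC) = 1/√(0.00189·7.43e-08) = 8.439e+04 rad/s.
Step 2 — f₀ = ω₀/(2π) = 1.343e+04 Hz.
Step 3 — Series Q: Q = ω₀L/R = 8.439e+04·0.00189/330 = 0.4833.
Step 4 — Bandwidth: Δω = ω₀/Q = 1.746e+05 rad/s; BW = Δω/(2π) = 2.779e+04 Hz.

(a) f₀ = 1.343e+04 Hz  (b) Q = 0.4833  (c) BW = 2.779e+04 Hz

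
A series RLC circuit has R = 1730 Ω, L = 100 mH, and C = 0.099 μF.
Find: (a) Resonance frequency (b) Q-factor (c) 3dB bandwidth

Step 1 — Resonance: ω₀ = 1/√(LC) = 1/√(0.1·9.9e-08) = 1.005e+04 rad/s.
Step 2 — f₀ = ω₀/(2π) = 1600 Hz.
Step 3 — Series Q: Q = ω₀L/R = 1.005e+04·0.1/1730 = 0.5809.
Step 4 — Bandwidth: Δω = ω₀/Q = 1.73e+04 rad/s; BW = Δω/(2π) = 2753 Hz.

(a) f₀ = 1600 Hz  (b) Q = 0.5809  (c) BW = 2753 Hz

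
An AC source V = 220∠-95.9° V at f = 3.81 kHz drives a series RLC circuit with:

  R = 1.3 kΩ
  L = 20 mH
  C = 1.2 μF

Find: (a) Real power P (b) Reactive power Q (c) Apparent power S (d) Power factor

Step 1 — Angular frequency: ω = 2π·f = 2π·3810 = 2.394e+04 rad/s.
Step 2 — Component impedances:
  R: Z = R = 1300 Ω
  L: Z = jωL = j·2.394e+04·0.02 = 0 + j478.8 Ω
  C: Z = 1/(jωC) = -j/(ω·C) = 0 - j34.81 Ω
Step 3 — Series combination: Z_total = R + L + C = 1300 + j444 Ω = 1374∠18.9° Ω.
Step 4 — Source phasor: V = 220∠-95.9° V = -22.61 - j218.8 V.
Step 5 — Current: I = V / Z = -0.06706 - j0.1454 A = 0.1601∠-114.8° A.
Step 6 — Complex power: S = V·I* = 33.34 + j11.39 VA.
Step 7 — Real power: P = Re(S) = 33.34 W.
Step 8 — Reactive power: Q = Im(S) = 11.39 VAR.
Step 9 — Apparent power: |S| = 35.23 VA.
Step 10 — Power factor: PF = P/|S| = 0.9463 (lagging).

(a) P = 33.34 W  (b) Q = 11.39 VAR  (c) S = 35.23 VA  (d) PF = 0.9463 (lagging)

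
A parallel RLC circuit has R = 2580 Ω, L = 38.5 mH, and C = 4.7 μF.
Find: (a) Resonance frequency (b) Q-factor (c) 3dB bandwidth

Step 1 — Resonance: ω₀ = 1/√(LC) = 1/√(0.0385·4.7e-06) = 2351 rad/s.
Step 2 — f₀ = ω₀/(2π) = 374.1 Hz.
Step 3 — Parallel Q: Q = R/(ω₀L) = 2580/(2351·0.0385) = 28.51.
Step 4 — Bandwidth: Δω = ω₀/Q = 82.47 rad/s; BW = Δω/(2π) = 13.13 Hz.

(a) f₀ = 374.1 Hz  (b) Q = 28.51  (c) BW = 13.13 Hz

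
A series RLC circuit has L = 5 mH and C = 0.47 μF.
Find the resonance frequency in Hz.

Step 1 — Resonance condition Im(Z)=0 gives ω₀ = 1/√(LC).
Step 2 — ω₀ = 1/√(0.005·4.7e-07) = 2.063e+04 rad/s.
Step 3 — f₀ = ω₀/(2π) = 3283 Hz.

f₀ = 3283 Hz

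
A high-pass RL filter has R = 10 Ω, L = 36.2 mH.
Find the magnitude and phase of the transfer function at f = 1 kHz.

Step 1 — Angular frequency: ω = 2π·1000 = 6283 rad/s.
Step 2 — Transfer function: H(jω) = jωL/(R + jωL).
Step 3 — Numerator jωL = j·227.5; denominator R + jωL = 10 + j227.5.
Step 4 — H = 0.9981 + j0.04388.
Step 5 — Magnitude: |H| = 0.999 (-0.0 dB); phase: φ = 2.5°.

|H| = 0.999 (-0.0 dB), φ = 2.5°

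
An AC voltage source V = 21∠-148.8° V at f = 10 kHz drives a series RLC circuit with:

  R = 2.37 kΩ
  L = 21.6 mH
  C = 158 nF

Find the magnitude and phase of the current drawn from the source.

Step 1 — Angular frequency: ω = 2π·f = 2π·1e+04 = 6.283e+04 rad/s.
Step 2 — Component impedances:
  R: Z = R = 2370 Ω
  L: Z = jωL = j·6.283e+04·0.0216 = 0 + j1357 Ω
  C: Z = 1/(jωC) = -j/(ω·C) = 0 - j100.7 Ω
Step 3 — Series combination: Z_total = R + L + C = 2370 + j1256 Ω = 2682∠27.9° Ω.
Step 4 — Source phasor: V = 21∠-148.8° V = -17.96 - j10.88 V.
Step 5 — Ohm's law: I = V / Z_total = (-17.96 - j10.88) / (2370 + j1256) = -0.007816 - j0.0004466 A.
Step 6 — Convert to polar: |I| = 0.007829 A, ∠I = -176.7°.

I = 0.007829∠-176.7° A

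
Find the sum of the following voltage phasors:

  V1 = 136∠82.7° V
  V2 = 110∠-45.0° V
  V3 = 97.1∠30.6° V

Step 1 — Convert each phasor to rectangular form:
  V1 = 136·(cos(82.7°) + j·sin(82.7°)) = 17.28 + j134.9 V
  V2 = 110·(cos(-45.0°) + j·sin(-45.0°)) = 77.78 - j77.78 V
  V3 = 97.1·(cos(30.6°) + j·sin(30.6°)) = 83.58 + j49.43 V
Step 2 — Sum components: V_total = 178.6 + j106.5 V.
Step 3 — Convert to polar: |V_total| = 208 V, ∠V_total = 30.8°.

V_total = 208∠30.8° V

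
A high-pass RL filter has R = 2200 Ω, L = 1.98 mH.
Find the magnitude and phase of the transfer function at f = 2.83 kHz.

Step 1 — Angular frequency: ω = 2π·2830 = 1.778e+04 rad/s.
Step 2 — Transfer function: H(jω) = jωL/(R + jωL).
Step 3 — Numerator jωL = j·35.21; denominator R + jωL = 2200 + j35.21.
Step 4 — H = 0.000256 + j0.016.
Step 5 — Magnitude: |H| = 0.016 (-35.9 dB); phase: φ = 89.1°.

|H| = 0.016 (-35.9 dB), φ = 89.1°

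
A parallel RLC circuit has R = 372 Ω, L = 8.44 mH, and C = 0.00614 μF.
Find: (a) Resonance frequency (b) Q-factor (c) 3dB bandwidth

Step 1 — Resonance: ω₀ = 1/√(LC) = 1/√(0.00844·6.14e-09) = 1.389e+05 rad/s.
Step 2 — f₀ = ω₀/(2π) = 2.211e+04 Hz.
Step 3 — Parallel Q: Q = R/(ω₀L) = 372/(1.389e+05·0.00844) = 0.3173.
Step 4 — Bandwidth: Δω = ω₀/Q = 4.378e+05 rad/s; BW = Δω/(2π) = 6.968e+04 Hz.

(a) f₀ = 2.211e+04 Hz  (b) Q = 0.3173  (c) BW = 6.968e+04 Hz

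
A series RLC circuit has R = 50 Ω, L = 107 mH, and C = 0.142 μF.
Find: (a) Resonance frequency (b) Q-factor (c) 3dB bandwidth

Step 1 — Resonance condition Im(Z)=0 gives ω₀ = 1/√(LC).
Step 2 — ω₀ = 1/√(0.107·1.42e-07) = 8113 rad/s.
Step 3 — f₀ = ω₀/(2π) = 1291 Hz.
Step 4 — Series Q: Q = ω₀L/R = 8113·0.107/50 = 17.36.
Step 5 — 3dB bandwidth: Δω = ω₀/Q = 467.3 rad/s; BW = Δω/(2π) = 74.37 Hz.

(a) f₀ = 1291 Hz  (b) Q = 17.36  (c) BW = 74.37 Hz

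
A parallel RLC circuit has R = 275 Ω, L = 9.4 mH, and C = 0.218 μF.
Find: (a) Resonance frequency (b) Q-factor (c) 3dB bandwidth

Step 1 — Resonance: ω₀ = 1/√(LC) = 1/√(0.0094·2.18e-07) = 2.209e+04 rad/s.
Step 2 — f₀ = ω₀/(2π) = 3516 Hz.
Step 3 — Parallel Q: Q = R/(ω₀L) = 275/(2.209e+04·0.0094) = 1.324.
Step 4 — Bandwidth: Δω = ω₀/Q = 1.668e+04 rad/s; BW = Δω/(2π) = 2655 Hz.

(a) f₀ = 3516 Hz  (b) Q = 1.324  (c) BW = 2655 Hz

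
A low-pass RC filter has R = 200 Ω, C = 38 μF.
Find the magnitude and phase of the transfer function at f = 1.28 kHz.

Step 1 — Angular frequency: ω = 2π·1280 = 8042 rad/s.
Step 2 — Transfer function: H(jω) = 1/(1 + jωRC).
Step 3 — Denominator: 1 + jωRC = 1 + j·8042·200·3.8e-05 = 1 + j61.12.
Step 4 — H = 0.0002676 - j0.01636.
Step 5 — Magnitude: |H| = 0.01636 (-35.7 dB); phase: φ = -89.1°.

|H| = 0.01636 (-35.7 dB), φ = -89.1°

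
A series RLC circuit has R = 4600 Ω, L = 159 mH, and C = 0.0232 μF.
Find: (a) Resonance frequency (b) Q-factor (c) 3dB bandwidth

Step 1 — Resonance: ω₀ = 1/√(LC) = 1/√(0.159·2.32e-08) = 1.646e+04 rad/s.
Step 2 — f₀ = ω₀/(2π) = 2620 Hz.
Step 3 — Series Q: Q = ω₀L/R = 1.646e+04·0.159/4600 = 0.5691.
Step 4 — Bandwidth: Δω = ω₀/Q = 2.893e+04 rad/s; BW = Δω/(2π) = 4604 Hz.

(a) f₀ = 2620 Hz  (b) Q = 0.5691  (c) BW = 4604 Hz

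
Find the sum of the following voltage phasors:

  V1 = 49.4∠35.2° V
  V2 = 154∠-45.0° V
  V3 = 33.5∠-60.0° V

Step 1 — Convert each phasor to rectangular form:
  V1 = 49.4·(cos(35.2°) + j·sin(35.2°)) = 40.37 + j28.48 V
  V2 = 154·(cos(-45.0°) + j·sin(-45.0°)) = 108.9 - j108.9 V
  V3 = 33.5·(cos(-60.0°) + j·sin(-60.0°)) = 16.75 - j29.01 V
Step 2 — Sum components: V_total = 166 - j109.4 V.
Step 3 — Convert to polar: |V_total| = 198.8 V, ∠V_total = -33.4°.

V_total = 198.8∠-33.4° V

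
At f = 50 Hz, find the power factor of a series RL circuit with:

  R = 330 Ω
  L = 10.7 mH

Step 1 — Angular frequency: ω = 2π·f = 2π·50 = 314.2 rad/s.
Step 2 — Component impedances:
  R: Z = R = 330 Ω
  L: Z = jωL = j·314.2·0.0107 = 0 + j3.362 Ω
Step 3 — Series combination: Z_total = R + L = 330 + j3.362 Ω = 330∠0.6° Ω.
Step 4 — Power factor: PF = cos(φ) = Re(Z)/|Z| = 330/330.02 = 0.9999.
Step 5 — Type: Im(Z) = 3.362 ⇒ lagging (phase φ = 0.6°).

PF = 0.9999 (lagging, φ = 0.6°)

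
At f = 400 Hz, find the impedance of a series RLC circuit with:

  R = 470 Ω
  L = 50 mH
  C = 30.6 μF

Step 1 — Angular frequency: ω = 2π·f = 2π·400 = 2513 rad/s.
Step 2 — Component impedances:
  R: Z = R = 470 Ω
  L: Z = jωL = j·2513·0.05 = 0 + j125.7 Ω
  C: Z = 1/(jωC) = -j/(ω·C) = 0 - j13 Ω
Step 3 — Series combination: Z_total = R + L + C = 470 + j112.7 Ω = 483.3∠13.5° Ω.

Z = 470 + j112.7 Ω = 483.3∠13.5° Ω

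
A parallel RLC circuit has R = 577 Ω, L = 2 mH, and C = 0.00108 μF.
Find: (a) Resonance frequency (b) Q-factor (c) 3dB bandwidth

Step 1 — Resonance: ω₀ = 1/√(LC) = 1/√(0.002·1.08e-09) = 6.804e+05 rad/s.
Step 2 — f₀ = ω₀/(2π) = 1.083e+05 Hz.
Step 3 — Parallel Q: Q = R/(ω₀L) = 577/(6.804e+05·0.002) = 0.424.
Step 4 — Bandwidth: Δω = ω₀/Q = 1.605e+06 rad/s; BW = Δω/(2π) = 2.554e+05 Hz.

(a) f₀ = 1.083e+05 Hz  (b) Q = 0.424  (c) BW = 2.554e+05 Hz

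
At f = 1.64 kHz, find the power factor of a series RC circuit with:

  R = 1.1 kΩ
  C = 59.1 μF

Step 1 — Angular frequency: ω = 2π·f = 2π·1640 = 1.03e+04 rad/s.
Step 2 — Component impedances:
  R: Z = R = 1100 Ω
  C: Z = 1/(jωC) = -j/(ω·C) = 0 - j1.642 Ω
Step 3 — Series combination: Z_total = R + C = 1100 - j1.642 Ω = 1100∠-0.1° Ω.
Step 4 — Power factor: PF = cos(φ) = Re(Z)/|Z| = 1100/1100 = 1.
Step 5 — Type: Im(Z) = -1.642 ⇒ leading (phase φ = -0.1°).

PF = 1 (leading, φ = -0.1°)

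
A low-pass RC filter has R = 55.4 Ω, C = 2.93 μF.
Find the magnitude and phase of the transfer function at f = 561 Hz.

Step 1 — Angular frequency: ω = 2π·561 = 3525 rad/s.
Step 2 — Transfer function: H(jω) = 1/(1 + jωRC).
Step 3 — Denominator: 1 + jωRC = 1 + j·3525·55.4·2.93e-06 = 1 + j0.5722.
Step 4 — H = 0.7534 - j0.4311.
Step 5 — Magnitude: |H| = 0.868 (-1.2 dB); phase: φ = -29.8°.

|H| = 0.868 (-1.2 dB), φ = -29.8°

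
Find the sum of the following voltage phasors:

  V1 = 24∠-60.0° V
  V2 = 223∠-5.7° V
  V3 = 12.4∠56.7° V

Step 1 — Convert each phasor to rectangular form:
  V1 = 24·(cos(-60.0°) + j·sin(-60.0°)) = 12 - j20.78 V
  V2 = 223·(cos(-5.7°) + j·sin(-5.7°)) = 221.9 - j22.15 V
  V3 = 12.4·(cos(56.7°) + j·sin(56.7°)) = 6.808 + j10.36 V
Step 2 — Sum components: V_total = 240.7 - j32.57 V.
Step 3 — Convert to polar: |V_total| = 242.9 V, ∠V_total = -7.7°.

V_total = 242.9∠-7.7° V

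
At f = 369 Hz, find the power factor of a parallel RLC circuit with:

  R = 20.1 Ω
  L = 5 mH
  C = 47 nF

Step 1 — Angular frequency: ω = 2π·f = 2π·369 = 2318 rad/s.
Step 2 — Component impedances:
  R: Z = R = 20.1 Ω
  L: Z = jωL = j·2318·0.005 = 0 + j11.59 Ω
  C: Z = 1/(jωC) = -j/(ω·C) = 0 - j9177 Ω
Step 3 — Parallel combination: 1/Z_total = 1/R + 1/L + 1/C; Z_total = 5.027 + j8.704 Ω = 10.05∠60.0° Ω.
Step 4 — Power factor: PF = cos(φ) = Re(Z)/|Z| = 5.0266/10.052 = 0.5001.
Step 5 — Type: Im(Z) = 8.704 ⇒ lagging (phase φ = 60.0°).

PF = 0.5001 (lagging, φ = 60.0°)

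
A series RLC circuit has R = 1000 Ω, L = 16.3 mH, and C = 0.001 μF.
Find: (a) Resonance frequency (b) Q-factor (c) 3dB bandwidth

Step 1 — Resonance: ω₀ = 1/√(LC) = 1/√(0.0163·1e-09) = 2.477e+05 rad/s.
Step 2 — f₀ = ω₀/(2π) = 3.942e+04 Hz.
Step 3 — Series Q: Q = ω₀L/R = 2.477e+05·0.0163/1000 = 4.037.
Step 4 — Bandwidth: Δω = ω₀/Q = 6.135e+04 rad/s; BW = Δω/(2π) = 9764 Hz.

(a) f₀ = 3.942e+04 Hz  (b) Q = 4.037  (c) BW = 9764 Hz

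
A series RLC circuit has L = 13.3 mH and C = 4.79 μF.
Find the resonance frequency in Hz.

Step 1 — Resonance condition Im(Z)=0 gives ω₀ = 1/√(LC).
Step 2 — ω₀ = 1/√(0.0133·4.79e-06) = 3962 rad/s.
Step 3 — f₀ = ω₀/(2π) = 630.6 Hz.

f₀ = 630.6 Hz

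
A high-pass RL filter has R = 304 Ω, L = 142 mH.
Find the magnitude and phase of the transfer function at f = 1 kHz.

Step 1 — Angular frequency: ω = 2π·1000 = 6283 rad/s.
Step 2 — Transfer function: H(jω) = jωL/(R + jωL).
Step 3 — Numerator jωL = j·892.2; denominator R + jωL = 304 + j892.2.
Step 4 — H = 0.896 + j0.3053.
Step 5 — Magnitude: |H| = 0.9466 (-0.5 dB); phase: φ = 18.8°.

|H| = 0.9466 (-0.5 dB), φ = 18.8°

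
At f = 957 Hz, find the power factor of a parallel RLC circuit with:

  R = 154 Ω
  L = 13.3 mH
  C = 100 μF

Step 1 — Angular frequency: ω = 2π·f = 2π·957 = 6013 rad/s.
Step 2 — Component impedances:
  R: Z = R = 154 Ω
  L: Z = jωL = j·6013·0.0133 = 0 + j79.97 Ω
  C: Z = 1/(jωC) = -j/(ω·C) = 0 - j1.663 Ω
Step 3 — Parallel combination: 1/Z_total = 1/R + 1/L + 1/C; Z_total = 0.01873 - j1.698 Ω = 1.698∠-89.4° Ω.
Step 4 — Power factor: PF = cos(φ) = Re(Z)/|Z| = 0.01873/1.698 = 0.01103.
Step 5 — Type: Im(Z) = -1.698 ⇒ leading (phase φ = -89.4°).

PF = 0.01103 (leading, φ = -89.4°)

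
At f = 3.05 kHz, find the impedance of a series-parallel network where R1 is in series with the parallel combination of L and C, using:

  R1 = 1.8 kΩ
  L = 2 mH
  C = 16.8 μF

Step 1 — Angular frequency: ω = 2π·f = 2π·3050 = 1.916e+04 rad/s.
Step 2 — Component impedances:
  R1: Z = R = 1800 Ω
  L: Z = jωL = j·1.916e+04·0.002 = 0 + j38.33 Ω
  C: Z = 1/(jωC) = -j/(ω·C) = 0 - j3.106 Ω
Step 3 — Parallel branch: L || C = 1/(1/L + 1/C) = 0 - j3.38 Ω.
Step 4 — Series with R1: Z_total = R1 + (L || C) = 1800 - j3.38 Ω = 1800∠-0.1° Ω.

Z = 1800 - j3.38 Ω = 1800∠-0.1° Ω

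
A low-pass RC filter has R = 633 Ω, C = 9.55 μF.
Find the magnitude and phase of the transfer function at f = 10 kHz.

Step 1 — Angular frequency: ω = 2π·1e+04 = 6.283e+04 rad/s.
Step 2 — Transfer function: H(jω) = 1/(1 + jωRC).
Step 3 — Denominator: 1 + jωRC = 1 + j·6.283e+04·633·9.55e-06 = 1 + j379.8.
Step 4 — H = 6.931e-06 - j0.002633.
Step 5 — Magnitude: |H| = 0.002633 (-51.6 dB); phase: φ = -89.8°.

|H| = 0.002633 (-51.6 dB), φ = -89.8°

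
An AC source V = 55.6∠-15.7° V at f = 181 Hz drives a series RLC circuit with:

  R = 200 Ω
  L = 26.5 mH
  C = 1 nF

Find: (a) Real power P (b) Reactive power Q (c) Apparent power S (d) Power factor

Step 1 — Angular frequency: ω = 2π·f = 2π·181 = 1137 rad/s.
Step 2 — Component impedances:
  R: Z = R = 200 Ω
  L: Z = jωL = j·1137·0.0265 = 0 + j30.14 Ω
  C: Z = 1/(jωC) = -j/(ω·C) = 0 - j8.793e+05 Ω
Step 3 — Series combination: Z_total = R + L + C = 200 - j8.793e+05 Ω = 8.793e+05∠-90.0° Ω.
Step 4 — Source phasor: V = 55.6∠-15.7° V = 53.53 - j15.05 V.
Step 5 — Current: I = V / Z = 1.712e-05 + j6.087e-05 A = 6.323e-05∠74.3° A.
Step 6 — Complex power: S = V·I* = 7.997e-07 - j0.003516 VA.
Step 7 — Real power: P = Re(S) = 7.997e-07 W.
Step 8 — Reactive power: Q = Im(S) = -0.003516 VAR.
Step 9 — Apparent power: |S| = 0.003516 VA.
Step 10 — Power factor: PF = P/|S| = 0.0002275 (leading).

(a) P = 7.997e-07 W  (b) Q = -0.003516 VAR  (c) S = 0.003516 VA  (d) PF = 0.0002275 (leading)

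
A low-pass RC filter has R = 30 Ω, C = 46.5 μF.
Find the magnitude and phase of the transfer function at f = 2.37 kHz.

Step 1 — Angular frequency: ω = 2π·2370 = 1.489e+04 rad/s.
Step 2 — Transfer function: H(jω) = 1/(1 + jωRC).
Step 3 — Denominator: 1 + jωRC = 1 + j·1.489e+04·30·4.65e-05 = 1 + j20.77.
Step 4 — H = 0.002312 - j0.04803.
Step 5 — Magnitude: |H| = 0.04808 (-26.4 dB); phase: φ = -87.2°.

|H| = 0.04808 (-26.4 dB), φ = -87.2°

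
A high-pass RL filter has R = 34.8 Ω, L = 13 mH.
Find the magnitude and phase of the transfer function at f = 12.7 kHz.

Step 1 — Angular frequency: ω = 2π·1.27e+04 = 7.98e+04 rad/s.
Step 2 — Transfer function: H(jω) = jωL/(R + jωL).
Step 3 — Numerator jωL = j·1037; denominator R + jωL = 34.8 + j1037.
Step 4 — H = 0.9989 + j0.03351.
Step 5 — Magnitude: |H| = 0.9994 (-0.0 dB); phase: φ = 1.9°.

|H| = 0.9994 (-0.0 dB), φ = 1.9°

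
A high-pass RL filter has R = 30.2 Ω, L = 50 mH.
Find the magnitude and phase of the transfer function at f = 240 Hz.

Step 1 — Angular frequency: ω = 2π·240 = 1508 rad/s.
Step 2 — Transfer function: H(jω) = jωL/(R + jωL).
Step 3 — Numerator jωL = j·75.4; denominator R + jωL = 30.2 + j75.4.
Step 4 — H = 0.8617 + j0.3452.
Step 5 — Magnitude: |H| = 0.9283 (-0.6 dB); phase: φ = 21.8°.

|H| = 0.9283 (-0.6 dB), φ = 21.8°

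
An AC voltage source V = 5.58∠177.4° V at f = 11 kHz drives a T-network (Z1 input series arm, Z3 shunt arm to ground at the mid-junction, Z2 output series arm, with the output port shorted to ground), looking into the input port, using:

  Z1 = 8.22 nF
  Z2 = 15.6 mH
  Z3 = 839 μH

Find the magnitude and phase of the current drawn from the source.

Step 1 — Angular frequency: ω = 2π·f = 2π·1.1e+04 = 6.912e+04 rad/s.
Step 2 — Component impedances:
  Z1: Z = 1/(jωC) = -j/(ω·C) = 0 - j1760 Ω
  Z2: Z = jωL = j·6.912e+04·0.0156 = 0 + j1078 Ω
  Z3: Z = jωL = j·6.912e+04·0.000839 = 0 + j57.99 Ω
Step 3 — With the output port shorted to ground, the output series arm Z2 runs from the junction to ground; the shunt arm Z3 also runs from the junction to ground. They appear in parallel: Z3 || Z2 = 0 + j55.03 Ω.
Step 4 — Series with input arm Z1: Z_in = Z1 + (Z3 || Z2) = 0 - j1705 Ω = 1705∠-90.0° Ω.
Step 5 — Source phasor: V = 5.58∠177.4° V = -5.574 + j0.2531 V.
Step 6 — Ohm's law: I = V / Z_total = (-5.574 + j0.2531) / (0 - j1705) = -0.0001484 - j0.003269 A.
Step 7 — Convert to polar: |I| = 0.003272 A, ∠I = -92.6°.

I = 0.003272∠-92.6° A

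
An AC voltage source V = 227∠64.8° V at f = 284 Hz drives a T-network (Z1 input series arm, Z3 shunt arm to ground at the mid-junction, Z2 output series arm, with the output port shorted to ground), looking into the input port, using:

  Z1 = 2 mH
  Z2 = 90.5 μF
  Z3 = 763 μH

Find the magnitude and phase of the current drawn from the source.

Step 1 — Angular frequency: ω = 2π·f = 2π·284 = 1784 rad/s.
Step 2 — Component impedances:
  Z1: Z = jωL = j·1784·0.002 = 0 + j3.569 Ω
  Z2: Z = 1/(jωC) = -j/(ω·C) = 0 - j6.192 Ω
  Z3: Z = jωL = j·1784·0.000763 = 0 + j1.362 Ω
Step 3 — With the output port shorted to ground, the output series arm Z2 runs from the junction to ground; the shunt arm Z3 also runs from the junction to ground. They appear in parallel: Z3 || Z2 = 0 + j1.745 Ω.
Step 4 — Series with input arm Z1: Z_in = Z1 + (Z3 || Z2) = 0 + j5.314 Ω = 5.314∠90.0° Ω.
Step 5 — Source phasor: V = 227∠64.8° V = 96.65 + j205.4 V.
Step 6 — Ohm's law: I = V / Z_total = (96.65 + j205.4) / (0 + j5.314) = 38.65 - j18.19 A.
Step 7 — Convert to polar: |I| = 42.72 A, ∠I = -25.2°.

I = 42.72∠-25.2° A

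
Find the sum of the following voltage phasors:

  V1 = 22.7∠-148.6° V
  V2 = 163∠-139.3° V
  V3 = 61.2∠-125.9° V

Step 1 — Convert each phasor to rectangular form:
  V1 = 22.7·(cos(-148.6°) + j·sin(-148.6°)) = -19.38 - j11.83 V
  V2 = 163·(cos(-139.3°) + j·sin(-139.3°)) = -123.6 - j106.3 V
  V3 = 61.2·(cos(-125.9°) + j·sin(-125.9°)) = -35.89 - j49.57 V
Step 2 — Sum components: V_total = -178.8 - j167.7 V.
Step 3 — Convert to polar: |V_total| = 245.2 V, ∠V_total = -136.8°.

V_total = 245.2∠-136.8° V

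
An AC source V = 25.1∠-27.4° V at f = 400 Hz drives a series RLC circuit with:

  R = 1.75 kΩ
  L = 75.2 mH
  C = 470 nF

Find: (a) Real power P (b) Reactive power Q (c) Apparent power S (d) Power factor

Step 1 — Angular frequency: ω = 2π·f = 2π·400 = 2513 rad/s.
Step 2 — Component impedances:
  R: Z = R = 1750 Ω
  L: Z = jωL = j·2513·0.0752 = 0 + j189 Ω
  C: Z = 1/(jωC) = -j/(ω·C) = 0 - j846.6 Ω
Step 3 — Series combination: Z_total = R + L + C = 1750 - j657.6 Ω = 1869∠-20.6° Ω.
Step 4 — Source phasor: V = 25.1∠-27.4° V = 22.28 - j11.55 V.
Step 5 — Current: I = V / Z = 0.01333 - j0.001591 A = 0.01343∠-6.8° A.
Step 6 — Complex power: S = V·I* = 0.3155 - j0.1185 VA.
Step 7 — Real power: P = Re(S) = 0.3155 W.
Step 8 — Reactive power: Q = Im(S) = -0.1185 VAR.
Step 9 — Apparent power: |S| = 0.337 VA.
Step 10 — Power factor: PF = P/|S| = 0.9361 (leading).

(a) P = 0.3155 W  (b) Q = -0.1185 VAR  (c) S = 0.337 VA  (d) PF = 0.9361 (leading)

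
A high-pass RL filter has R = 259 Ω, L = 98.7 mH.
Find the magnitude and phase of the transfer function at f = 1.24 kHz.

Step 1 — Angular frequency: ω = 2π·1240 = 7791 rad/s.
Step 2 — Transfer function: H(jω) = jωL/(R + jωL).
Step 3 — Numerator jωL = j·769; denominator R + jωL = 259 + j769.
Step 4 — H = 0.8981 + j0.3025.
Step 5 — Magnitude: |H| = 0.9477 (-0.5 dB); phase: φ = 18.6°.

|H| = 0.9477 (-0.5 dB), φ = 18.6°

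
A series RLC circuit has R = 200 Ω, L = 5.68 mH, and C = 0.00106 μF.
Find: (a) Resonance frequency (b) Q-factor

Step 1 — Resonance condition Im(Z)=0 gives ω₀ = 1/√(LC).
Step 2 — ω₀ = 1/√(0.00568·1.06e-09) = 4.075e+05 rad/s.
Step 3 — f₀ = ω₀/(2π) = 6.486e+04 Hz.
Step 4 — Series Q: Q = ω₀L/R = 4.075e+05·0.00568/200 = 11.57.

(a) f₀ = 6.486e+04 Hz  (b) Q = 11.57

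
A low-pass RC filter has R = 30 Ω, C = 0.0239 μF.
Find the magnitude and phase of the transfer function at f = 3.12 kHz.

Step 1 — Angular frequency: ω = 2π·3120 = 1.96e+04 rad/s.
Step 2 — Transfer function: H(jω) = 1/(1 + jωRC).
Step 3 — Denominator: 1 + jωRC = 1 + j·1.96e+04·30·2.39e-08 = 1 + j0.01406.
Step 4 — H = 0.9998 - j0.01405.
Step 5 — Magnitude: |H| = 0.9999 (-0.0 dB); phase: φ = -0.8°.

|H| = 0.9999 (-0.0 dB), φ = -0.8°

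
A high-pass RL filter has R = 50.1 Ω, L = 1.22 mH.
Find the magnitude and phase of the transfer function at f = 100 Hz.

Step 1 — Angular frequency: ω = 2π·100 = 628.3 rad/s.
Step 2 — Transfer function: H(jω) = jωL/(R + jωL).
Step 3 — Numerator jωL = j·0.7665; denominator R + jωL = 50.1 + j0.7665.
Step 4 — H = 0.000234 + j0.0153.
Step 5 — Magnitude: |H| = 0.0153 (-36.3 dB); phase: φ = 89.1°.

|H| = 0.0153 (-36.3 dB), φ = 89.1°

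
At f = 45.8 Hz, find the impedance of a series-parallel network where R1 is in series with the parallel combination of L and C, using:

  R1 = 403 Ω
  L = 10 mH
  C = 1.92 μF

Step 1 — Angular frequency: ω = 2π·f = 2π·45.8 = 287.8 rad/s.
Step 2 — Component impedances:
  R1: Z = R = 403 Ω
  L: Z = jωL = j·287.8·0.01 = 0 + j2.878 Ω
  C: Z = 1/(jωC) = -j/(ω·C) = 0 - j1810 Ω
Step 3 — Parallel branch: L || C = 1/(1/L + 1/C) = 0 + j2.882 Ω.
Step 4 — Series with R1: Z_total = R1 + (L || C) = 403 + j2.882 Ω = 403∠0.4° Ω.

Z = 403 + j2.882 Ω = 403∠0.4° Ω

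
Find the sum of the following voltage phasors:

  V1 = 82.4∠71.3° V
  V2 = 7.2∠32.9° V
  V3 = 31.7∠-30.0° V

Step 1 — Convert each phasor to rectangular form:
  V1 = 82.4·(cos(71.3°) + j·sin(71.3°)) = 26.42 + j78.05 V
  V2 = 7.2·(cos(32.9°) + j·sin(32.9°)) = 6.045 + j3.911 V
  V3 = 31.7·(cos(-30.0°) + j·sin(-30.0°)) = 27.45 - j15.85 V
Step 2 — Sum components: V_total = 59.92 + j66.11 V.
Step 3 — Convert to polar: |V_total| = 89.22 V, ∠V_total = 47.8°.

V_total = 89.22∠47.8° V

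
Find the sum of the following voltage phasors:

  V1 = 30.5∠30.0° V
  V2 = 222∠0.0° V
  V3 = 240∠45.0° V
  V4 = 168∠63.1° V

Step 1 — Convert each phasor to rectangular form:
  V1 = 30.5·(cos(30.0°) + j·sin(30.0°)) = 26.41 + j15.25 V
  V2 = 222·(cos(0.0°) + j·sin(0.0°)) = 222 V
  V3 = 240·(cos(45.0°) + j·sin(45.0°)) = 169.7 + j169.7 V
  V4 = 168·(cos(63.1°) + j·sin(63.1°)) = 76.01 + j149.8 V
Step 2 — Sum components: V_total = 494.1 + j334.8 V.
Step 3 — Convert to polar: |V_total| = 596.9 V, ∠V_total = 34.1°.

V_total = 596.9∠34.1° V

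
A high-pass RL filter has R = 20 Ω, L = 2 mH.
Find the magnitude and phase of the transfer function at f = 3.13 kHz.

Step 1 — Angular frequency: ω = 2π·3130 = 1.967e+04 rad/s.
Step 2 — Transfer function: H(jω) = jωL/(R + jωL).
Step 3 — Numerator jωL = j·39.33; denominator R + jωL = 20 + j39.33.
Step 4 — H = 0.7946 + j0.404.
Step 5 — Magnitude: |H| = 0.8914 (-1.0 dB); phase: φ = 27.0°.

|H| = 0.8914 (-1.0 dB), φ = 27.0°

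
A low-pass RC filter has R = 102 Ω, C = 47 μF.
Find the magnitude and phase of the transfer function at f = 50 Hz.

Step 1 — Angular frequency: ω = 2π·50 = 314.2 rad/s.
Step 2 — Transfer function: H(jω) = 1/(1 + jωRC).
Step 3 — Denominator: 1 + jωRC = 1 + j·314.2·102·4.7e-05 = 1 + j1.506.
Step 4 — H = 0.306 - j0.4608.
Step 5 — Magnitude: |H| = 0.5531 (-5.1 dB); phase: φ = -56.4°.

|H| = 0.5531 (-5.1 dB), φ = -56.4°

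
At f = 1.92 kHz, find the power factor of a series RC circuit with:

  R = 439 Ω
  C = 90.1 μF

Step 1 — Angular frequency: ω = 2π·f = 2π·1920 = 1.206e+04 rad/s.
Step 2 — Component impedances:
  R: Z = R = 439 Ω
  C: Z = 1/(jωC) = -j/(ω·C) = 0 - j0.92 Ω
Step 3 — Series combination: Z_total = R + C = 439 - j0.92 Ω = 439∠-0.1° Ω.
Step 4 — Power factor: PF = cos(φ) = Re(Z)/|Z| = 439/439 = 1.
Step 5 — Type: Im(Z) = -0.92 ⇒ leading (phase φ = -0.1°).

PF = 1 (leading, φ = -0.1°)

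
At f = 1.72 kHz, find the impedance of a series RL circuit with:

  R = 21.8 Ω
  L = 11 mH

Step 1 — Angular frequency: ω = 2π·f = 2π·1720 = 1.081e+04 rad/s.
Step 2 — Component impedances:
  R: Z = R = 21.8 Ω
  L: Z = jωL = j·1.081e+04·0.011 = 0 + j118.9 Ω
Step 3 — Series combination: Z_total = R + L = 21.8 + j118.9 Ω = 120.9∠79.6° Ω.

Z = 21.8 + j118.9 Ω = 120.9∠79.6° Ω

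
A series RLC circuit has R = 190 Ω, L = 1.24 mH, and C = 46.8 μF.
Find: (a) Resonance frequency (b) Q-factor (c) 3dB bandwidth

Step 1 — Resonance: ω₀ = 1/√(LC) = 1/√(0.00124·4.68e-05) = 4151 rad/s.
Step 2 — f₀ = ω₀/(2π) = 660.7 Hz.
Step 3 — Series Q: Q = ω₀L/R = 4151·0.00124/190 = 0.02709.
Step 4 — Bandwidth: Δω = ω₀/Q = 1.532e+05 rad/s; BW = Δω/(2π) = 2.439e+04 Hz.

(a) f₀ = 660.7 Hz  (b) Q = 0.02709  (c) BW = 2.439e+04 Hz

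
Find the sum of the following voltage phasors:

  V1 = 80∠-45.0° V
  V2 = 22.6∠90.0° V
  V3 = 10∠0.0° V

Step 1 — Convert each phasor to rectangular form:
  V1 = 80·(cos(-45.0°) + j·sin(-45.0°)) = 56.57 - j56.57 V
  V2 = 22.6·(cos(90.0°) + j·sin(90.0°)) = 0 + j22.6 V
  V3 = 10·(cos(0.0°) + j·sin(0.0°)) = 10 V
Step 2 — Sum components: V_total = 66.57 - j33.97 V.
Step 3 — Convert to polar: |V_total| = 74.73 V, ∠V_total = -27.0°.

V_total = 74.73∠-27.0° V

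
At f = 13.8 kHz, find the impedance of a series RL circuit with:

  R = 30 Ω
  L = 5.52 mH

Step 1 — Angular frequency: ω = 2π·f = 2π·1.38e+04 = 8.671e+04 rad/s.
Step 2 — Component impedances:
  R: Z = R = 30 Ω
  L: Z = jωL = j·8.671e+04·0.00552 = 0 + j478.6 Ω
Step 3 — Series combination: Z_total = R + L = 30 + j478.6 Ω = 479.6∠86.4° Ω.

Z = 30 + j478.6 Ω = 479.6∠86.4° Ω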